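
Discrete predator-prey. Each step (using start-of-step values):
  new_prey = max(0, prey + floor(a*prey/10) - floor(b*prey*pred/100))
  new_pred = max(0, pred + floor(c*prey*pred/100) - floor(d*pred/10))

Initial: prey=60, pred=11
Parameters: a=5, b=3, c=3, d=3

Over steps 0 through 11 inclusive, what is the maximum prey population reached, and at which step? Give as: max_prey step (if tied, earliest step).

Answer: 71 1

Derivation:
Step 1: prey: 60+30-19=71; pred: 11+19-3=27
Step 2: prey: 71+35-57=49; pred: 27+57-8=76
Step 3: prey: 49+24-111=0; pred: 76+111-22=165
Step 4: prey: 0+0-0=0; pred: 165+0-49=116
Step 5: prey: 0+0-0=0; pred: 116+0-34=82
Step 6: prey: 0+0-0=0; pred: 82+0-24=58
Step 7: prey: 0+0-0=0; pred: 58+0-17=41
Step 8: prey: 0+0-0=0; pred: 41+0-12=29
Step 9: prey: 0+0-0=0; pred: 29+0-8=21
Step 10: prey: 0+0-0=0; pred: 21+0-6=15
Step 11: prey: 0+0-0=0; pred: 15+0-4=11
Max prey = 71 at step 1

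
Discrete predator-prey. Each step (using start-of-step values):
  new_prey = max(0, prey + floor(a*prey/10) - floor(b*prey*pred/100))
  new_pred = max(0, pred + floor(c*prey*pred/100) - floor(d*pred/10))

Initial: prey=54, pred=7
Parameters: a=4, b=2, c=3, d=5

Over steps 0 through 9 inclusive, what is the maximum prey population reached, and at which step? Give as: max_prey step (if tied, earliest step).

Answer: 75 2

Derivation:
Step 1: prey: 54+21-7=68; pred: 7+11-3=15
Step 2: prey: 68+27-20=75; pred: 15+30-7=38
Step 3: prey: 75+30-57=48; pred: 38+85-19=104
Step 4: prey: 48+19-99=0; pred: 104+149-52=201
Step 5: prey: 0+0-0=0; pred: 201+0-100=101
Step 6: prey: 0+0-0=0; pred: 101+0-50=51
Step 7: prey: 0+0-0=0; pred: 51+0-25=26
Step 8: prey: 0+0-0=0; pred: 26+0-13=13
Step 9: prey: 0+0-0=0; pred: 13+0-6=7
Max prey = 75 at step 2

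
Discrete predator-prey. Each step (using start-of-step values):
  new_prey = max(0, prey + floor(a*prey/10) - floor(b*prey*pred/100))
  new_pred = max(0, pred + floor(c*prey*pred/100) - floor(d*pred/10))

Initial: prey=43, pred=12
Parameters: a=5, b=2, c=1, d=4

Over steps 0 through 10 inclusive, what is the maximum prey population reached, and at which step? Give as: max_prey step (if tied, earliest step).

Answer: 90 4

Derivation:
Step 1: prey: 43+21-10=54; pred: 12+5-4=13
Step 2: prey: 54+27-14=67; pred: 13+7-5=15
Step 3: prey: 67+33-20=80; pred: 15+10-6=19
Step 4: prey: 80+40-30=90; pred: 19+15-7=27
Step 5: prey: 90+45-48=87; pred: 27+24-10=41
Step 6: prey: 87+43-71=59; pred: 41+35-16=60
Step 7: prey: 59+29-70=18; pred: 60+35-24=71
Step 8: prey: 18+9-25=2; pred: 71+12-28=55
Step 9: prey: 2+1-2=1; pred: 55+1-22=34
Step 10: prey: 1+0-0=1; pred: 34+0-13=21
Max prey = 90 at step 4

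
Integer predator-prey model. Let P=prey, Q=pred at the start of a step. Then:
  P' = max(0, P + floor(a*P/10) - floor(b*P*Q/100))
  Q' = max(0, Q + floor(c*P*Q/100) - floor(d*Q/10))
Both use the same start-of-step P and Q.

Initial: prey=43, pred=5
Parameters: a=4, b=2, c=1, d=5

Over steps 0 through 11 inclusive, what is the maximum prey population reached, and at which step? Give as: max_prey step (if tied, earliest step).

Step 1: prey: 43+17-4=56; pred: 5+2-2=5
Step 2: prey: 56+22-5=73; pred: 5+2-2=5
Step 3: prey: 73+29-7=95; pred: 5+3-2=6
Step 4: prey: 95+38-11=122; pred: 6+5-3=8
Step 5: prey: 122+48-19=151; pred: 8+9-4=13
Step 6: prey: 151+60-39=172; pred: 13+19-6=26
Step 7: prey: 172+68-89=151; pred: 26+44-13=57
Step 8: prey: 151+60-172=39; pred: 57+86-28=115
Step 9: prey: 39+15-89=0; pred: 115+44-57=102
Step 10: prey: 0+0-0=0; pred: 102+0-51=51
Step 11: prey: 0+0-0=0; pred: 51+0-25=26
Max prey = 172 at step 6

Answer: 172 6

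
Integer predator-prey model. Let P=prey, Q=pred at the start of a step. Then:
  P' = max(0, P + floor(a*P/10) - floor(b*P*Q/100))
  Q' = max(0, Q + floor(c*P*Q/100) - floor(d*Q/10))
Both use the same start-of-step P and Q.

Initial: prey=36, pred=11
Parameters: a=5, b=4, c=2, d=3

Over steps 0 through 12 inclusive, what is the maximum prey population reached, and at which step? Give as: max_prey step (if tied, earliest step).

Step 1: prey: 36+18-15=39; pred: 11+7-3=15
Step 2: prey: 39+19-23=35; pred: 15+11-4=22
Step 3: prey: 35+17-30=22; pred: 22+15-6=31
Step 4: prey: 22+11-27=6; pred: 31+13-9=35
Step 5: prey: 6+3-8=1; pred: 35+4-10=29
Step 6: prey: 1+0-1=0; pred: 29+0-8=21
Step 7: prey: 0+0-0=0; pred: 21+0-6=15
Step 8: prey: 0+0-0=0; pred: 15+0-4=11
Step 9: prey: 0+0-0=0; pred: 11+0-3=8
Step 10: prey: 0+0-0=0; pred: 8+0-2=6
Step 11: prey: 0+0-0=0; pred: 6+0-1=5
Step 12: prey: 0+0-0=0; pred: 5+0-1=4
Max prey = 39 at step 1

Answer: 39 1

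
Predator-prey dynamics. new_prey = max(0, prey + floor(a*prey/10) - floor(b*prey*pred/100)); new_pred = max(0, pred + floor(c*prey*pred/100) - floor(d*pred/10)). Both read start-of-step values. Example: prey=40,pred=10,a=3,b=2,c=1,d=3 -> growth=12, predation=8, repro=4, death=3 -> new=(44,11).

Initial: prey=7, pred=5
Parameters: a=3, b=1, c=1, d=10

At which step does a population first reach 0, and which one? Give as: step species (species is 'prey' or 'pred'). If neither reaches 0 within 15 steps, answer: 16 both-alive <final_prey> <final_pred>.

Answer: 1 pred

Derivation:
Step 1: prey: 7+2-0=9; pred: 5+0-5=0
First extinction: pred at step 1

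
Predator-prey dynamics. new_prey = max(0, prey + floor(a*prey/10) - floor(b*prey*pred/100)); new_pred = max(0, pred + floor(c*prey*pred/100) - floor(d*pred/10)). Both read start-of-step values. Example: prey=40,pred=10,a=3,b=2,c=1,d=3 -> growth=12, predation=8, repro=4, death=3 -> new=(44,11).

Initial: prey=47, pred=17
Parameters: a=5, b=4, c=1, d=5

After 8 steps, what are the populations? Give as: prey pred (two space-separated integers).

Step 1: prey: 47+23-31=39; pred: 17+7-8=16
Step 2: prey: 39+19-24=34; pred: 16+6-8=14
Step 3: prey: 34+17-19=32; pred: 14+4-7=11
Step 4: prey: 32+16-14=34; pred: 11+3-5=9
Step 5: prey: 34+17-12=39; pred: 9+3-4=8
Step 6: prey: 39+19-12=46; pred: 8+3-4=7
Step 7: prey: 46+23-12=57; pred: 7+3-3=7
Step 8: prey: 57+28-15=70; pred: 7+3-3=7

Answer: 70 7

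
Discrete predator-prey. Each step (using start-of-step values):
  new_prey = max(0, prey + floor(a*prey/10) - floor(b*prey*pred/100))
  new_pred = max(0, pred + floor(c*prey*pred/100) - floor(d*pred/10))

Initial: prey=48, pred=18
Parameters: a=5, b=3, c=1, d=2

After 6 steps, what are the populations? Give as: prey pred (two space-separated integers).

Step 1: prey: 48+24-25=47; pred: 18+8-3=23
Step 2: prey: 47+23-32=38; pred: 23+10-4=29
Step 3: prey: 38+19-33=24; pred: 29+11-5=35
Step 4: prey: 24+12-25=11; pred: 35+8-7=36
Step 5: prey: 11+5-11=5; pred: 36+3-7=32
Step 6: prey: 5+2-4=3; pred: 32+1-6=27

Answer: 3 27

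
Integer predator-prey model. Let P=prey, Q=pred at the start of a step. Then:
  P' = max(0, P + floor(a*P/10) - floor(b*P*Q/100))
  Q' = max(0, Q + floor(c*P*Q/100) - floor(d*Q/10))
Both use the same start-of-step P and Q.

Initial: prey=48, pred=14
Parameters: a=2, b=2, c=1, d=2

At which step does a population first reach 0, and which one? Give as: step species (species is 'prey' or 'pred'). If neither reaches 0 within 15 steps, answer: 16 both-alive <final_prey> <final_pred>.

Step 1: prey: 48+9-13=44; pred: 14+6-2=18
Step 2: prey: 44+8-15=37; pred: 18+7-3=22
Step 3: prey: 37+7-16=28; pred: 22+8-4=26
Step 4: prey: 28+5-14=19; pred: 26+7-5=28
Step 5: prey: 19+3-10=12; pred: 28+5-5=28
Step 6: prey: 12+2-6=8; pred: 28+3-5=26
Step 7: prey: 8+1-4=5; pred: 26+2-5=23
Step 8: prey: 5+1-2=4; pred: 23+1-4=20
Step 9: prey: 4+0-1=3; pred: 20+0-4=16
Step 10: prey: 3+0-0=3; pred: 16+0-3=13
Step 11: prey: 3+0-0=3; pred: 13+0-2=11
Step 12: prey: 3+0-0=3; pred: 11+0-2=9
Step 13: prey: 3+0-0=3; pred: 9+0-1=8
Step 14: prey: 3+0-0=3; pred: 8+0-1=7
Step 15: prey: 3+0-0=3; pred: 7+0-1=6
No extinction within 15 steps

Answer: 16 both-alive 3 6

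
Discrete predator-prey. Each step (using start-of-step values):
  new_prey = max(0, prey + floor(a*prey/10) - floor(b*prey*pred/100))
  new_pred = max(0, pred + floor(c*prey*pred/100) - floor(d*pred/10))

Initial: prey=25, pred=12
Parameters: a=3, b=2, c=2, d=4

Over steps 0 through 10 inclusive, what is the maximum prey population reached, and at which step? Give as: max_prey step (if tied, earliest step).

Answer: 26 1

Derivation:
Step 1: prey: 25+7-6=26; pred: 12+6-4=14
Step 2: prey: 26+7-7=26; pred: 14+7-5=16
Step 3: prey: 26+7-8=25; pred: 16+8-6=18
Step 4: prey: 25+7-9=23; pred: 18+9-7=20
Step 5: prey: 23+6-9=20; pred: 20+9-8=21
Step 6: prey: 20+6-8=18; pred: 21+8-8=21
Step 7: prey: 18+5-7=16; pred: 21+7-8=20
Step 8: prey: 16+4-6=14; pred: 20+6-8=18
Step 9: prey: 14+4-5=13; pred: 18+5-7=16
Step 10: prey: 13+3-4=12; pred: 16+4-6=14
Max prey = 26 at step 1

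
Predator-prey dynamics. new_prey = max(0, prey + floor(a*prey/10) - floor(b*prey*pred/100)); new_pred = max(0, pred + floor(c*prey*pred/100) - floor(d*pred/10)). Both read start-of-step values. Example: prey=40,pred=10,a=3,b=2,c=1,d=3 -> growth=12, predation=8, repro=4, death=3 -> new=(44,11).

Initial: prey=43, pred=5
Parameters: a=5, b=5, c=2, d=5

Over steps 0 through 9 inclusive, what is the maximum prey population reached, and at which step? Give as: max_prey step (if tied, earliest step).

Step 1: prey: 43+21-10=54; pred: 5+4-2=7
Step 2: prey: 54+27-18=63; pred: 7+7-3=11
Step 3: prey: 63+31-34=60; pred: 11+13-5=19
Step 4: prey: 60+30-57=33; pred: 19+22-9=32
Step 5: prey: 33+16-52=0; pred: 32+21-16=37
Step 6: prey: 0+0-0=0; pred: 37+0-18=19
Step 7: prey: 0+0-0=0; pred: 19+0-9=10
Step 8: prey: 0+0-0=0; pred: 10+0-5=5
Step 9: prey: 0+0-0=0; pred: 5+0-2=3
Max prey = 63 at step 2

Answer: 63 2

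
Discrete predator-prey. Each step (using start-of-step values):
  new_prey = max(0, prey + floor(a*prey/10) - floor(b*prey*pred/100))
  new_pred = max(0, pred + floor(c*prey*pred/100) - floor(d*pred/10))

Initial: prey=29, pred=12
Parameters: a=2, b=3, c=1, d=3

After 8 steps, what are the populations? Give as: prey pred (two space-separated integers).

Step 1: prey: 29+5-10=24; pred: 12+3-3=12
Step 2: prey: 24+4-8=20; pred: 12+2-3=11
Step 3: prey: 20+4-6=18; pred: 11+2-3=10
Step 4: prey: 18+3-5=16; pred: 10+1-3=8
Step 5: prey: 16+3-3=16; pred: 8+1-2=7
Step 6: prey: 16+3-3=16; pred: 7+1-2=6
Step 7: prey: 16+3-2=17; pred: 6+0-1=5
Step 8: prey: 17+3-2=18; pred: 5+0-1=4

Answer: 18 4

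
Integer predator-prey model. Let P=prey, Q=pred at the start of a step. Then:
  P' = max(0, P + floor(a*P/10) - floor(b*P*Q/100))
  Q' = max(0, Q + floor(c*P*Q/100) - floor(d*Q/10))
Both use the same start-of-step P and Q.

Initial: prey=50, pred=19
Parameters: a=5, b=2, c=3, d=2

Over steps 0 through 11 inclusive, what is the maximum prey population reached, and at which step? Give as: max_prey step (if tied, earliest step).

Answer: 56 1

Derivation:
Step 1: prey: 50+25-19=56; pred: 19+28-3=44
Step 2: prey: 56+28-49=35; pred: 44+73-8=109
Step 3: prey: 35+17-76=0; pred: 109+114-21=202
Step 4: prey: 0+0-0=0; pred: 202+0-40=162
Step 5: prey: 0+0-0=0; pred: 162+0-32=130
Step 6: prey: 0+0-0=0; pred: 130+0-26=104
Step 7: prey: 0+0-0=0; pred: 104+0-20=84
Step 8: prey: 0+0-0=0; pred: 84+0-16=68
Step 9: prey: 0+0-0=0; pred: 68+0-13=55
Step 10: prey: 0+0-0=0; pred: 55+0-11=44
Step 11: prey: 0+0-0=0; pred: 44+0-8=36
Max prey = 56 at step 1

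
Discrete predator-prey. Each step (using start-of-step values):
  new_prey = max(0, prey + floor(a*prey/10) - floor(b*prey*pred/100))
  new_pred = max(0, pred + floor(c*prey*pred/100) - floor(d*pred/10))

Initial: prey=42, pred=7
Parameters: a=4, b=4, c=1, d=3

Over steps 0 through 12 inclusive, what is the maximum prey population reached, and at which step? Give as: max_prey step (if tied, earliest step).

Step 1: prey: 42+16-11=47; pred: 7+2-2=7
Step 2: prey: 47+18-13=52; pred: 7+3-2=8
Step 3: prey: 52+20-16=56; pred: 8+4-2=10
Step 4: prey: 56+22-22=56; pred: 10+5-3=12
Step 5: prey: 56+22-26=52; pred: 12+6-3=15
Step 6: prey: 52+20-31=41; pred: 15+7-4=18
Step 7: prey: 41+16-29=28; pred: 18+7-5=20
Step 8: prey: 28+11-22=17; pred: 20+5-6=19
Step 9: prey: 17+6-12=11; pred: 19+3-5=17
Step 10: prey: 11+4-7=8; pred: 17+1-5=13
Step 11: prey: 8+3-4=7; pred: 13+1-3=11
Step 12: prey: 7+2-3=6; pred: 11+0-3=8
Max prey = 56 at step 3

Answer: 56 3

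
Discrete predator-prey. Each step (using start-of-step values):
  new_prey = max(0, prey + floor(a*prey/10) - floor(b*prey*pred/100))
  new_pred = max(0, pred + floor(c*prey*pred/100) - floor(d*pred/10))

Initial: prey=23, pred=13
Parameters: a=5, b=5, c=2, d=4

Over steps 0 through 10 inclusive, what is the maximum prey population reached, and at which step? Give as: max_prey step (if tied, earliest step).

Step 1: prey: 23+11-14=20; pred: 13+5-5=13
Step 2: prey: 20+10-13=17; pred: 13+5-5=13
Step 3: prey: 17+8-11=14; pred: 13+4-5=12
Step 4: prey: 14+7-8=13; pred: 12+3-4=11
Step 5: prey: 13+6-7=12; pred: 11+2-4=9
Step 6: prey: 12+6-5=13; pred: 9+2-3=8
Step 7: prey: 13+6-5=14; pred: 8+2-3=7
Step 8: prey: 14+7-4=17; pred: 7+1-2=6
Step 9: prey: 17+8-5=20; pred: 6+2-2=6
Step 10: prey: 20+10-6=24; pred: 6+2-2=6
Max prey = 24 at step 10

Answer: 24 10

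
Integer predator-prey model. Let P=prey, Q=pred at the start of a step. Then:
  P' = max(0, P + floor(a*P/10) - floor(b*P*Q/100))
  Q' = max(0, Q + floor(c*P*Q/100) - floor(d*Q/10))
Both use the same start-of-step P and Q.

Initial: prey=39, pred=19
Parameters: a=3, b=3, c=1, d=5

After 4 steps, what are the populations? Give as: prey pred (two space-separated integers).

Answer: 21 6

Derivation:
Step 1: prey: 39+11-22=28; pred: 19+7-9=17
Step 2: prey: 28+8-14=22; pred: 17+4-8=13
Step 3: prey: 22+6-8=20; pred: 13+2-6=9
Step 4: prey: 20+6-5=21; pred: 9+1-4=6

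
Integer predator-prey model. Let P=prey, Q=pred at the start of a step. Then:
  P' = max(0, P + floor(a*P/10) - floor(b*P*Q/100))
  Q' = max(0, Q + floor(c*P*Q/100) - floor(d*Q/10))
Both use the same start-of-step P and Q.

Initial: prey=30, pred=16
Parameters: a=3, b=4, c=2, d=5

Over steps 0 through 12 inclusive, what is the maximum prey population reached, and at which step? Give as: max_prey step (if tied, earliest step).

Step 1: prey: 30+9-19=20; pred: 16+9-8=17
Step 2: prey: 20+6-13=13; pred: 17+6-8=15
Step 3: prey: 13+3-7=9; pred: 15+3-7=11
Step 4: prey: 9+2-3=8; pred: 11+1-5=7
Step 5: prey: 8+2-2=8; pred: 7+1-3=5
Step 6: prey: 8+2-1=9; pred: 5+0-2=3
Step 7: prey: 9+2-1=10; pred: 3+0-1=2
Step 8: prey: 10+3-0=13; pred: 2+0-1=1
Step 9: prey: 13+3-0=16; pred: 1+0-0=1
Step 10: prey: 16+4-0=20; pred: 1+0-0=1
Step 11: prey: 20+6-0=26; pred: 1+0-0=1
Step 12: prey: 26+7-1=32; pred: 1+0-0=1
Max prey = 32 at step 12

Answer: 32 12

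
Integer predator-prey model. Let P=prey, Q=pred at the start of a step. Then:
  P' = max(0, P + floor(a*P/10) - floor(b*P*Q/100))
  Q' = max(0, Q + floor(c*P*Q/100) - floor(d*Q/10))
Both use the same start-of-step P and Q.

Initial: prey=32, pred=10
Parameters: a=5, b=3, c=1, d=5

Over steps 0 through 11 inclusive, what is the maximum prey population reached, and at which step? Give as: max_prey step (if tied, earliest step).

Step 1: prey: 32+16-9=39; pred: 10+3-5=8
Step 2: prey: 39+19-9=49; pred: 8+3-4=7
Step 3: prey: 49+24-10=63; pred: 7+3-3=7
Step 4: prey: 63+31-13=81; pred: 7+4-3=8
Step 5: prey: 81+40-19=102; pred: 8+6-4=10
Step 6: prey: 102+51-30=123; pred: 10+10-5=15
Step 7: prey: 123+61-55=129; pred: 15+18-7=26
Step 8: prey: 129+64-100=93; pred: 26+33-13=46
Step 9: prey: 93+46-128=11; pred: 46+42-23=65
Step 10: prey: 11+5-21=0; pred: 65+7-32=40
Step 11: prey: 0+0-0=0; pred: 40+0-20=20
Max prey = 129 at step 7

Answer: 129 7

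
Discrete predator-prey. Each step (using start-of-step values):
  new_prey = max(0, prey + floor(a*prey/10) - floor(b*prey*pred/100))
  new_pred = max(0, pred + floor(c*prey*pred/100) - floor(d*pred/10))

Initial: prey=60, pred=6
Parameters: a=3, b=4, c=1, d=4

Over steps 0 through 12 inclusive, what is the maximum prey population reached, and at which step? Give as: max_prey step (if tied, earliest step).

Step 1: prey: 60+18-14=64; pred: 6+3-2=7
Step 2: prey: 64+19-17=66; pred: 7+4-2=9
Step 3: prey: 66+19-23=62; pred: 9+5-3=11
Step 4: prey: 62+18-27=53; pred: 11+6-4=13
Step 5: prey: 53+15-27=41; pred: 13+6-5=14
Step 6: prey: 41+12-22=31; pred: 14+5-5=14
Step 7: prey: 31+9-17=23; pred: 14+4-5=13
Step 8: prey: 23+6-11=18; pred: 13+2-5=10
Step 9: prey: 18+5-7=16; pred: 10+1-4=7
Step 10: prey: 16+4-4=16; pred: 7+1-2=6
Step 11: prey: 16+4-3=17; pred: 6+0-2=4
Step 12: prey: 17+5-2=20; pred: 4+0-1=3
Max prey = 66 at step 2

Answer: 66 2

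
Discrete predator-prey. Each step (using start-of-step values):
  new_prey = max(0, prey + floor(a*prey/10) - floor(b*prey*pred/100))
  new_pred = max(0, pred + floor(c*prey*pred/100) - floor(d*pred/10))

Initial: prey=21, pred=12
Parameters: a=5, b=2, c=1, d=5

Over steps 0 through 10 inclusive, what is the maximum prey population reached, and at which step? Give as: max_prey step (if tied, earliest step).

Answer: 218 8

Derivation:
Step 1: prey: 21+10-5=26; pred: 12+2-6=8
Step 2: prey: 26+13-4=35; pred: 8+2-4=6
Step 3: prey: 35+17-4=48; pred: 6+2-3=5
Step 4: prey: 48+24-4=68; pred: 5+2-2=5
Step 5: prey: 68+34-6=96; pred: 5+3-2=6
Step 6: prey: 96+48-11=133; pred: 6+5-3=8
Step 7: prey: 133+66-21=178; pred: 8+10-4=14
Step 8: prey: 178+89-49=218; pred: 14+24-7=31
Step 9: prey: 218+109-135=192; pred: 31+67-15=83
Step 10: prey: 192+96-318=0; pred: 83+159-41=201
Max prey = 218 at step 8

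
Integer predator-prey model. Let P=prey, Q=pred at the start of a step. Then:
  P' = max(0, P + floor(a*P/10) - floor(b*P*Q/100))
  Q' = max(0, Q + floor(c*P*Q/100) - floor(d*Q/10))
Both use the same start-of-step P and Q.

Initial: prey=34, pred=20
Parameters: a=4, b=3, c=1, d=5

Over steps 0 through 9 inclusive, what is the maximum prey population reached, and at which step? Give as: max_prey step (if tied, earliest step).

Answer: 80 9

Derivation:
Step 1: prey: 34+13-20=27; pred: 20+6-10=16
Step 2: prey: 27+10-12=25; pred: 16+4-8=12
Step 3: prey: 25+10-9=26; pred: 12+3-6=9
Step 4: prey: 26+10-7=29; pred: 9+2-4=7
Step 5: prey: 29+11-6=34; pred: 7+2-3=6
Step 6: prey: 34+13-6=41; pred: 6+2-3=5
Step 7: prey: 41+16-6=51; pred: 5+2-2=5
Step 8: prey: 51+20-7=64; pred: 5+2-2=5
Step 9: prey: 64+25-9=80; pred: 5+3-2=6
Max prey = 80 at step 9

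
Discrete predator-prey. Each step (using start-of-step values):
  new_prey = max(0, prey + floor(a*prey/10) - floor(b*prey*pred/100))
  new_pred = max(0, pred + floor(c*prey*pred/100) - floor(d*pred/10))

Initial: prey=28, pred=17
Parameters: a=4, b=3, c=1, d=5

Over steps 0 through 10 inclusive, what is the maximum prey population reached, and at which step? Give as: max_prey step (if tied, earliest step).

Answer: 117 10

Derivation:
Step 1: prey: 28+11-14=25; pred: 17+4-8=13
Step 2: prey: 25+10-9=26; pred: 13+3-6=10
Step 3: prey: 26+10-7=29; pred: 10+2-5=7
Step 4: prey: 29+11-6=34; pred: 7+2-3=6
Step 5: prey: 34+13-6=41; pred: 6+2-3=5
Step 6: prey: 41+16-6=51; pred: 5+2-2=5
Step 7: prey: 51+20-7=64; pred: 5+2-2=5
Step 8: prey: 64+25-9=80; pred: 5+3-2=6
Step 9: prey: 80+32-14=98; pred: 6+4-3=7
Step 10: prey: 98+39-20=117; pred: 7+6-3=10
Max prey = 117 at step 10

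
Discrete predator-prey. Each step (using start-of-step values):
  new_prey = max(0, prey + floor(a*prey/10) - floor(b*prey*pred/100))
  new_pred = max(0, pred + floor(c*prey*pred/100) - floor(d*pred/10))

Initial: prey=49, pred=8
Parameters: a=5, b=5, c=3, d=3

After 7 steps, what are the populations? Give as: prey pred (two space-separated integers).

Answer: 0 18

Derivation:
Step 1: prey: 49+24-19=54; pred: 8+11-2=17
Step 2: prey: 54+27-45=36; pred: 17+27-5=39
Step 3: prey: 36+18-70=0; pred: 39+42-11=70
Step 4: prey: 0+0-0=0; pred: 70+0-21=49
Step 5: prey: 0+0-0=0; pred: 49+0-14=35
Step 6: prey: 0+0-0=0; pred: 35+0-10=25
Step 7: prey: 0+0-0=0; pred: 25+0-7=18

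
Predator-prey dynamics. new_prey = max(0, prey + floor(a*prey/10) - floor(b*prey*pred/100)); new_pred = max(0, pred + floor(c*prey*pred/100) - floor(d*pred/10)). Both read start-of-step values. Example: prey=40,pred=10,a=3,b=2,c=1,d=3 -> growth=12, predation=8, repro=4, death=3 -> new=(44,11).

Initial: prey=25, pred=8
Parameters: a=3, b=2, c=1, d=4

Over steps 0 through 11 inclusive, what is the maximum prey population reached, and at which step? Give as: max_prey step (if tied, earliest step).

Step 1: prey: 25+7-4=28; pred: 8+2-3=7
Step 2: prey: 28+8-3=33; pred: 7+1-2=6
Step 3: prey: 33+9-3=39; pred: 6+1-2=5
Step 4: prey: 39+11-3=47; pred: 5+1-2=4
Step 5: prey: 47+14-3=58; pred: 4+1-1=4
Step 6: prey: 58+17-4=71; pred: 4+2-1=5
Step 7: prey: 71+21-7=85; pred: 5+3-2=6
Step 8: prey: 85+25-10=100; pred: 6+5-2=9
Step 9: prey: 100+30-18=112; pred: 9+9-3=15
Step 10: prey: 112+33-33=112; pred: 15+16-6=25
Step 11: prey: 112+33-56=89; pred: 25+28-10=43
Max prey = 112 at step 9

Answer: 112 9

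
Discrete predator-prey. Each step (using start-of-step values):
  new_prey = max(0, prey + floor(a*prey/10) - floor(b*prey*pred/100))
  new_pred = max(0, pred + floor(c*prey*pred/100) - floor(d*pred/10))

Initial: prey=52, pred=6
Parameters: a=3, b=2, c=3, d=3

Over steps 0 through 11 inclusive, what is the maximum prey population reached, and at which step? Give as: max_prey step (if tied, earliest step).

Answer: 62 2

Derivation:
Step 1: prey: 52+15-6=61; pred: 6+9-1=14
Step 2: prey: 61+18-17=62; pred: 14+25-4=35
Step 3: prey: 62+18-43=37; pred: 35+65-10=90
Step 4: prey: 37+11-66=0; pred: 90+99-27=162
Step 5: prey: 0+0-0=0; pred: 162+0-48=114
Step 6: prey: 0+0-0=0; pred: 114+0-34=80
Step 7: prey: 0+0-0=0; pred: 80+0-24=56
Step 8: prey: 0+0-0=0; pred: 56+0-16=40
Step 9: prey: 0+0-0=0; pred: 40+0-12=28
Step 10: prey: 0+0-0=0; pred: 28+0-8=20
Step 11: prey: 0+0-0=0; pred: 20+0-6=14
Max prey = 62 at step 2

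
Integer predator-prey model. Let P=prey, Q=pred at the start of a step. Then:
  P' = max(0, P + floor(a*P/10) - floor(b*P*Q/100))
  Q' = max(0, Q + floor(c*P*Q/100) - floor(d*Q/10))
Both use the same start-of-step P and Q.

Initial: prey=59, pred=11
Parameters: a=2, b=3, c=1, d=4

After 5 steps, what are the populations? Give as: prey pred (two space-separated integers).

Answer: 21 11

Derivation:
Step 1: prey: 59+11-19=51; pred: 11+6-4=13
Step 2: prey: 51+10-19=42; pred: 13+6-5=14
Step 3: prey: 42+8-17=33; pred: 14+5-5=14
Step 4: prey: 33+6-13=26; pred: 14+4-5=13
Step 5: prey: 26+5-10=21; pred: 13+3-5=11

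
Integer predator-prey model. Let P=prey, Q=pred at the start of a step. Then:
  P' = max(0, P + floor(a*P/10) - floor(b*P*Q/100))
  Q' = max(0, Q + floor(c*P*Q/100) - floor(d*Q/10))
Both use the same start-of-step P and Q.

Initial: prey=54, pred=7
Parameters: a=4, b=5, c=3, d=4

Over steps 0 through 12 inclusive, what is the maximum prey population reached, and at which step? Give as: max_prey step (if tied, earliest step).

Step 1: prey: 54+21-18=57; pred: 7+11-2=16
Step 2: prey: 57+22-45=34; pred: 16+27-6=37
Step 3: prey: 34+13-62=0; pred: 37+37-14=60
Step 4: prey: 0+0-0=0; pred: 60+0-24=36
Step 5: prey: 0+0-0=0; pred: 36+0-14=22
Step 6: prey: 0+0-0=0; pred: 22+0-8=14
Step 7: prey: 0+0-0=0; pred: 14+0-5=9
Step 8: prey: 0+0-0=0; pred: 9+0-3=6
Step 9: prey: 0+0-0=0; pred: 6+0-2=4
Step 10: prey: 0+0-0=0; pred: 4+0-1=3
Step 11: prey: 0+0-0=0; pred: 3+0-1=2
Step 12: prey: 0+0-0=0; pred: 2+0-0=2
Max prey = 57 at step 1

Answer: 57 1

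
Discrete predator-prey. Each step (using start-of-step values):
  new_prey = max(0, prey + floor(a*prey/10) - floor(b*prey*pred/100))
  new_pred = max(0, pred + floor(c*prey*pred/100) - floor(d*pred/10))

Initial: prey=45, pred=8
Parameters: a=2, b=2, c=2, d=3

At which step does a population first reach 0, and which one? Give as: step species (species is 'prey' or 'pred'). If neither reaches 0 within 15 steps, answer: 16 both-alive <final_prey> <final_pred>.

Answer: 16 both-alive 1 3

Derivation:
Step 1: prey: 45+9-7=47; pred: 8+7-2=13
Step 2: prey: 47+9-12=44; pred: 13+12-3=22
Step 3: prey: 44+8-19=33; pred: 22+19-6=35
Step 4: prey: 33+6-23=16; pred: 35+23-10=48
Step 5: prey: 16+3-15=4; pred: 48+15-14=49
Step 6: prey: 4+0-3=1; pred: 49+3-14=38
Step 7: prey: 1+0-0=1; pred: 38+0-11=27
Step 8: prey: 1+0-0=1; pred: 27+0-8=19
Step 9: prey: 1+0-0=1; pred: 19+0-5=14
Step 10: prey: 1+0-0=1; pred: 14+0-4=10
Step 11: prey: 1+0-0=1; pred: 10+0-3=7
Step 12: prey: 1+0-0=1; pred: 7+0-2=5
Step 13: prey: 1+0-0=1; pred: 5+0-1=4
Step 14: prey: 1+0-0=1; pred: 4+0-1=3
Step 15: prey: 1+0-0=1; pred: 3+0-0=3
No extinction within 15 steps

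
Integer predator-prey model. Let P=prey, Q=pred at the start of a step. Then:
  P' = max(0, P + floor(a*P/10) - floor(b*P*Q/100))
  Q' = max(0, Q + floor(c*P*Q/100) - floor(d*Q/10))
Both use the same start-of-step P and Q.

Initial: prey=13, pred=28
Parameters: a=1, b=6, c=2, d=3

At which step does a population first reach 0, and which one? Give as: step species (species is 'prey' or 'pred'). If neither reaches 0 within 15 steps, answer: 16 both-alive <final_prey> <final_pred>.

Answer: 1 prey

Derivation:
Step 1: prey: 13+1-21=0; pred: 28+7-8=27
First extinction: prey at step 1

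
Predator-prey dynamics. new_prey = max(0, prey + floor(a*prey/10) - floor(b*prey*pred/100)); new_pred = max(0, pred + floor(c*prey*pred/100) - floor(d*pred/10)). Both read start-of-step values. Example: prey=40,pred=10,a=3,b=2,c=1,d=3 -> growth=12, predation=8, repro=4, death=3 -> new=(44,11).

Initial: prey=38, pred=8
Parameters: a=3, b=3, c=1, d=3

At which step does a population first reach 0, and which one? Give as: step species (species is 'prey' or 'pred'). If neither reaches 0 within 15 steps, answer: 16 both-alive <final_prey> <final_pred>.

Step 1: prey: 38+11-9=40; pred: 8+3-2=9
Step 2: prey: 40+12-10=42; pred: 9+3-2=10
Step 3: prey: 42+12-12=42; pred: 10+4-3=11
Step 4: prey: 42+12-13=41; pred: 11+4-3=12
Step 5: prey: 41+12-14=39; pred: 12+4-3=13
Step 6: prey: 39+11-15=35; pred: 13+5-3=15
Step 7: prey: 35+10-15=30; pred: 15+5-4=16
Step 8: prey: 30+9-14=25; pred: 16+4-4=16
Step 9: prey: 25+7-12=20; pred: 16+4-4=16
Step 10: prey: 20+6-9=17; pred: 16+3-4=15
Step 11: prey: 17+5-7=15; pred: 15+2-4=13
Step 12: prey: 15+4-5=14; pred: 13+1-3=11
Step 13: prey: 14+4-4=14; pred: 11+1-3=9
Step 14: prey: 14+4-3=15; pred: 9+1-2=8
Step 15: prey: 15+4-3=16; pred: 8+1-2=7
No extinction within 15 steps

Answer: 16 both-alive 16 7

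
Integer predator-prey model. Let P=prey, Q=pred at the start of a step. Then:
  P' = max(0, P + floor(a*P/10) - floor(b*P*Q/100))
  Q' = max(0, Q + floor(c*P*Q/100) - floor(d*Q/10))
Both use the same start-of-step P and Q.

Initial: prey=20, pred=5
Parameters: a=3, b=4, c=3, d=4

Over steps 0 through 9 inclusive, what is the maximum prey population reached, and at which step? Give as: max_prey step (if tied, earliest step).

Answer: 23 2

Derivation:
Step 1: prey: 20+6-4=22; pred: 5+3-2=6
Step 2: prey: 22+6-5=23; pred: 6+3-2=7
Step 3: prey: 23+6-6=23; pred: 7+4-2=9
Step 4: prey: 23+6-8=21; pred: 9+6-3=12
Step 5: prey: 21+6-10=17; pred: 12+7-4=15
Step 6: prey: 17+5-10=12; pred: 15+7-6=16
Step 7: prey: 12+3-7=8; pred: 16+5-6=15
Step 8: prey: 8+2-4=6; pred: 15+3-6=12
Step 9: prey: 6+1-2=5; pred: 12+2-4=10
Max prey = 23 at step 2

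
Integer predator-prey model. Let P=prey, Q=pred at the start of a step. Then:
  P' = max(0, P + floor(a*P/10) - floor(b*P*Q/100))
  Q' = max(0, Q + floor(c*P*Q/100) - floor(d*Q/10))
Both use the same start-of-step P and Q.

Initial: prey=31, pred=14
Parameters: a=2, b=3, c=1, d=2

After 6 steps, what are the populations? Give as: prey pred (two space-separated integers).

Answer: 6 10

Derivation:
Step 1: prey: 31+6-13=24; pred: 14+4-2=16
Step 2: prey: 24+4-11=17; pred: 16+3-3=16
Step 3: prey: 17+3-8=12; pred: 16+2-3=15
Step 4: prey: 12+2-5=9; pred: 15+1-3=13
Step 5: prey: 9+1-3=7; pred: 13+1-2=12
Step 6: prey: 7+1-2=6; pred: 12+0-2=10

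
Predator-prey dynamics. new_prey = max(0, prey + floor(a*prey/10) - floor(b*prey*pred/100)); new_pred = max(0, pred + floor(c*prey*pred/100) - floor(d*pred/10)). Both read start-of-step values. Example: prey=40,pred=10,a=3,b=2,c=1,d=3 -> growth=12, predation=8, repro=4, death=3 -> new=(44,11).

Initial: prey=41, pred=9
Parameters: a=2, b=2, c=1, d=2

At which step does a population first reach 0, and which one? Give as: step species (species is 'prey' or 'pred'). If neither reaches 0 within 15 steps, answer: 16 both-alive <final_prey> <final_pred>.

Answer: 16 both-alive 6 8

Derivation:
Step 1: prey: 41+8-7=42; pred: 9+3-1=11
Step 2: prey: 42+8-9=41; pred: 11+4-2=13
Step 3: prey: 41+8-10=39; pred: 13+5-2=16
Step 4: prey: 39+7-12=34; pred: 16+6-3=19
Step 5: prey: 34+6-12=28; pred: 19+6-3=22
Step 6: prey: 28+5-12=21; pred: 22+6-4=24
Step 7: prey: 21+4-10=15; pred: 24+5-4=25
Step 8: prey: 15+3-7=11; pred: 25+3-5=23
Step 9: prey: 11+2-5=8; pred: 23+2-4=21
Step 10: prey: 8+1-3=6; pred: 21+1-4=18
Step 11: prey: 6+1-2=5; pred: 18+1-3=16
Step 12: prey: 5+1-1=5; pred: 16+0-3=13
Step 13: prey: 5+1-1=5; pred: 13+0-2=11
Step 14: prey: 5+1-1=5; pred: 11+0-2=9
Step 15: prey: 5+1-0=6; pred: 9+0-1=8
No extinction within 15 steps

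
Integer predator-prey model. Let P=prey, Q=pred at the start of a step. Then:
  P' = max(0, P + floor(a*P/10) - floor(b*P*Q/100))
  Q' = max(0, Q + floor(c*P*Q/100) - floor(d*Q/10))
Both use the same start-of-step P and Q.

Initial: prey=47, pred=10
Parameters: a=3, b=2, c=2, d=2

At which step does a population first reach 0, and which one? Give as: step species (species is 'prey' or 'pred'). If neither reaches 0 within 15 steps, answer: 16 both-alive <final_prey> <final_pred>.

Step 1: prey: 47+14-9=52; pred: 10+9-2=17
Step 2: prey: 52+15-17=50; pred: 17+17-3=31
Step 3: prey: 50+15-31=34; pred: 31+31-6=56
Step 4: prey: 34+10-38=6; pred: 56+38-11=83
Step 5: prey: 6+1-9=0; pred: 83+9-16=76
First extinction: prey at step 5

Answer: 5 prey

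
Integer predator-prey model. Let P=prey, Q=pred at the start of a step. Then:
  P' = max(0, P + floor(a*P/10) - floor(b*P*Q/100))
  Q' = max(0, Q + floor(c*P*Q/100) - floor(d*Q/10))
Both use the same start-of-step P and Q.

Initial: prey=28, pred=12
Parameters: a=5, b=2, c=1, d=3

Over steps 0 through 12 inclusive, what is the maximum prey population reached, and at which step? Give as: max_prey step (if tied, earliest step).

Answer: 79 5

Derivation:
Step 1: prey: 28+14-6=36; pred: 12+3-3=12
Step 2: prey: 36+18-8=46; pred: 12+4-3=13
Step 3: prey: 46+23-11=58; pred: 13+5-3=15
Step 4: prey: 58+29-17=70; pred: 15+8-4=19
Step 5: prey: 70+35-26=79; pred: 19+13-5=27
Step 6: prey: 79+39-42=76; pred: 27+21-8=40
Step 7: prey: 76+38-60=54; pred: 40+30-12=58
Step 8: prey: 54+27-62=19; pred: 58+31-17=72
Step 9: prey: 19+9-27=1; pred: 72+13-21=64
Step 10: prey: 1+0-1=0; pred: 64+0-19=45
Step 11: prey: 0+0-0=0; pred: 45+0-13=32
Step 12: prey: 0+0-0=0; pred: 32+0-9=23
Max prey = 79 at step 5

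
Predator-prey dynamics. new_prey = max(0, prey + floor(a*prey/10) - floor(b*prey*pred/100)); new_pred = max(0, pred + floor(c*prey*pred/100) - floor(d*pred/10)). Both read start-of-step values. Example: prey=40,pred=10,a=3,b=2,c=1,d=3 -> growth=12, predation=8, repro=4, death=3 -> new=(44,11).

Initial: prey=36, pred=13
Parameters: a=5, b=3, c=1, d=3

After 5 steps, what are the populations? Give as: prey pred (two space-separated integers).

Step 1: prey: 36+18-14=40; pred: 13+4-3=14
Step 2: prey: 40+20-16=44; pred: 14+5-4=15
Step 3: prey: 44+22-19=47; pred: 15+6-4=17
Step 4: prey: 47+23-23=47; pred: 17+7-5=19
Step 5: prey: 47+23-26=44; pred: 19+8-5=22

Answer: 44 22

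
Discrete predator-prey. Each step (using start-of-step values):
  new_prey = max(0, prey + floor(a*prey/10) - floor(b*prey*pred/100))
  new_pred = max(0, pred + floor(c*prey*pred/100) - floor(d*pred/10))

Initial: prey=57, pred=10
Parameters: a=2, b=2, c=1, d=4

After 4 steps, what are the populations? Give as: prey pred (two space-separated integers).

Step 1: prey: 57+11-11=57; pred: 10+5-4=11
Step 2: prey: 57+11-12=56; pred: 11+6-4=13
Step 3: prey: 56+11-14=53; pred: 13+7-5=15
Step 4: prey: 53+10-15=48; pred: 15+7-6=16

Answer: 48 16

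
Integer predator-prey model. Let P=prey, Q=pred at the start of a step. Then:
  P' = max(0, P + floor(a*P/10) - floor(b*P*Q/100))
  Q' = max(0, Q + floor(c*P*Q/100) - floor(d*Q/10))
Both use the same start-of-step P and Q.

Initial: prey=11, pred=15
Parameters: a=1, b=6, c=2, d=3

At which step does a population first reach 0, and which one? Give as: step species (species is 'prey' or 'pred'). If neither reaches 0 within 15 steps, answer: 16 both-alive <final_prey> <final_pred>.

Answer: 16 both-alive 1 3

Derivation:
Step 1: prey: 11+1-9=3; pred: 15+3-4=14
Step 2: prey: 3+0-2=1; pred: 14+0-4=10
Step 3: prey: 1+0-0=1; pred: 10+0-3=7
Step 4: prey: 1+0-0=1; pred: 7+0-2=5
Step 5: prey: 1+0-0=1; pred: 5+0-1=4
Step 6: prey: 1+0-0=1; pred: 4+0-1=3
Step 7: prey: 1+0-0=1; pred: 3+0-0=3
Steps 8-15: state stable at prey=1, pred=3 (no change)
No extinction within 15 steps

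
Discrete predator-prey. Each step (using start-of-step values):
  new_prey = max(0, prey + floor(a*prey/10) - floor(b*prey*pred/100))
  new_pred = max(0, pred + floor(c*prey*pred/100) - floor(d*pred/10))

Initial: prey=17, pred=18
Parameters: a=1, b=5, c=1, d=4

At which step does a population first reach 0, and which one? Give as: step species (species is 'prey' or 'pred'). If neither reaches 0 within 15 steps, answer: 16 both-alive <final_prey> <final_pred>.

Answer: 16 both-alive 1 2

Derivation:
Step 1: prey: 17+1-15=3; pred: 18+3-7=14
Step 2: prey: 3+0-2=1; pred: 14+0-5=9
Step 3: prey: 1+0-0=1; pred: 9+0-3=6
Step 4: prey: 1+0-0=1; pred: 6+0-2=4
Step 5: prey: 1+0-0=1; pred: 4+0-1=3
Step 6: prey: 1+0-0=1; pred: 3+0-1=2
Step 7: prey: 1+0-0=1; pred: 2+0-0=2
Steps 8-15: state stable at prey=1, pred=2 (no change)
No extinction within 15 steps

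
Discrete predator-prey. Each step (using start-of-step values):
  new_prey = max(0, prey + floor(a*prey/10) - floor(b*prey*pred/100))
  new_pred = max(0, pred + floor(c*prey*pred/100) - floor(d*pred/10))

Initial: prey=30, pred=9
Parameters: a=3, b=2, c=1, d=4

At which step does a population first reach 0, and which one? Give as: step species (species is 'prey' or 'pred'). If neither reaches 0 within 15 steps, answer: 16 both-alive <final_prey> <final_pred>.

Answer: 16 both-alive 8 13

Derivation:
Step 1: prey: 30+9-5=34; pred: 9+2-3=8
Step 2: prey: 34+10-5=39; pred: 8+2-3=7
Step 3: prey: 39+11-5=45; pred: 7+2-2=7
Step 4: prey: 45+13-6=52; pred: 7+3-2=8
Step 5: prey: 52+15-8=59; pred: 8+4-3=9
Step 6: prey: 59+17-10=66; pred: 9+5-3=11
Step 7: prey: 66+19-14=71; pred: 11+7-4=14
Step 8: prey: 71+21-19=73; pred: 14+9-5=18
Step 9: prey: 73+21-26=68; pred: 18+13-7=24
Step 10: prey: 68+20-32=56; pred: 24+16-9=31
Step 11: prey: 56+16-34=38; pred: 31+17-12=36
Step 12: prey: 38+11-27=22; pred: 36+13-14=35
Step 13: prey: 22+6-15=13; pred: 35+7-14=28
Step 14: prey: 13+3-7=9; pred: 28+3-11=20
Step 15: prey: 9+2-3=8; pred: 20+1-8=13
No extinction within 15 steps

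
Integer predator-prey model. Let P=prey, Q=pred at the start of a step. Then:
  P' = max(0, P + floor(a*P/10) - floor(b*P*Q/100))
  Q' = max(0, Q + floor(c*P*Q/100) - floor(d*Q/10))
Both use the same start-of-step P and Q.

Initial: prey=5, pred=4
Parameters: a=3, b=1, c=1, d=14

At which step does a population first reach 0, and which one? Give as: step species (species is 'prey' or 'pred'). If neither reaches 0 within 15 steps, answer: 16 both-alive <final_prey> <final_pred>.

Step 1: prey: 5+1-0=6; pred: 4+0-5=0
First extinction: pred at step 1

Answer: 1 pred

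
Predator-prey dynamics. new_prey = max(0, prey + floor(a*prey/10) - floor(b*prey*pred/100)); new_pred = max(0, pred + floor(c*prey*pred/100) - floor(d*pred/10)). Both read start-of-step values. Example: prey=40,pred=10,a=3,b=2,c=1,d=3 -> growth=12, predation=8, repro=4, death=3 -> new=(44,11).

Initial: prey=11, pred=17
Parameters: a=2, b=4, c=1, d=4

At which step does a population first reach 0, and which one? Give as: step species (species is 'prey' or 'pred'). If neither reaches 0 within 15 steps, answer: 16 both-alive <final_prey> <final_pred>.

Step 1: prey: 11+2-7=6; pred: 17+1-6=12
Step 2: prey: 6+1-2=5; pred: 12+0-4=8
Step 3: prey: 5+1-1=5; pred: 8+0-3=5
Step 4: prey: 5+1-1=5; pred: 5+0-2=3
Step 5: prey: 5+1-0=6; pred: 3+0-1=2
Step 6: prey: 6+1-0=7; pred: 2+0-0=2
Step 7: prey: 7+1-0=8; pred: 2+0-0=2
Step 8: prey: 8+1-0=9; pred: 2+0-0=2
Step 9: prey: 9+1-0=10; pred: 2+0-0=2
Step 10: prey: 10+2-0=12; pred: 2+0-0=2
Step 11: prey: 12+2-0=14; pred: 2+0-0=2
Step 12: prey: 14+2-1=15; pred: 2+0-0=2
Step 13: prey: 15+3-1=17; pred: 2+0-0=2
Step 14: prey: 17+3-1=19; pred: 2+0-0=2
Step 15: prey: 19+3-1=21; pred: 2+0-0=2
No extinction within 15 steps

Answer: 16 both-alive 21 2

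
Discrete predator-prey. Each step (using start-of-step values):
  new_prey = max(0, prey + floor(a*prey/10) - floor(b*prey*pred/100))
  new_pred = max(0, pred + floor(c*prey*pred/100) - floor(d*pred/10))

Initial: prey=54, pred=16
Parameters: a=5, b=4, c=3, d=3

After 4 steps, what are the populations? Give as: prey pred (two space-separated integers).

Step 1: prey: 54+27-34=47; pred: 16+25-4=37
Step 2: prey: 47+23-69=1; pred: 37+52-11=78
Step 3: prey: 1+0-3=0; pred: 78+2-23=57
Step 4: prey: 0+0-0=0; pred: 57+0-17=40

Answer: 0 40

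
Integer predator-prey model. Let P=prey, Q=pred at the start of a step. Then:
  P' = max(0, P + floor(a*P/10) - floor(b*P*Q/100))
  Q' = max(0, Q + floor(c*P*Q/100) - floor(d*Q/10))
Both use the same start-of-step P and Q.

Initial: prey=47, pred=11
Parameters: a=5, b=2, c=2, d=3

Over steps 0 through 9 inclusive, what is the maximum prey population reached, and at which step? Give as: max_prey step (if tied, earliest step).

Answer: 69 2

Derivation:
Step 1: prey: 47+23-10=60; pred: 11+10-3=18
Step 2: prey: 60+30-21=69; pred: 18+21-5=34
Step 3: prey: 69+34-46=57; pred: 34+46-10=70
Step 4: prey: 57+28-79=6; pred: 70+79-21=128
Step 5: prey: 6+3-15=0; pred: 128+15-38=105
Step 6: prey: 0+0-0=0; pred: 105+0-31=74
Step 7: prey: 0+0-0=0; pred: 74+0-22=52
Step 8: prey: 0+0-0=0; pred: 52+0-15=37
Step 9: prey: 0+0-0=0; pred: 37+0-11=26
Max prey = 69 at step 2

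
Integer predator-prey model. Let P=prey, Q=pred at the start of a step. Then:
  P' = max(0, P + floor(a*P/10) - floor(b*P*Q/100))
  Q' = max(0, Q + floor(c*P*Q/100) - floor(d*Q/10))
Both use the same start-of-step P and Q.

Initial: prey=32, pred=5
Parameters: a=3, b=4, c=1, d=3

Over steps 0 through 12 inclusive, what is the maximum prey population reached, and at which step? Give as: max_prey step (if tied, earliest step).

Answer: 49 6

Derivation:
Step 1: prey: 32+9-6=35; pred: 5+1-1=5
Step 2: prey: 35+10-7=38; pred: 5+1-1=5
Step 3: prey: 38+11-7=42; pred: 5+1-1=5
Step 4: prey: 42+12-8=46; pred: 5+2-1=6
Step 5: prey: 46+13-11=48; pred: 6+2-1=7
Step 6: prey: 48+14-13=49; pred: 7+3-2=8
Step 7: prey: 49+14-15=48; pred: 8+3-2=9
Step 8: prey: 48+14-17=45; pred: 9+4-2=11
Step 9: prey: 45+13-19=39; pred: 11+4-3=12
Step 10: prey: 39+11-18=32; pred: 12+4-3=13
Step 11: prey: 32+9-16=25; pred: 13+4-3=14
Step 12: prey: 25+7-14=18; pred: 14+3-4=13
Max prey = 49 at step 6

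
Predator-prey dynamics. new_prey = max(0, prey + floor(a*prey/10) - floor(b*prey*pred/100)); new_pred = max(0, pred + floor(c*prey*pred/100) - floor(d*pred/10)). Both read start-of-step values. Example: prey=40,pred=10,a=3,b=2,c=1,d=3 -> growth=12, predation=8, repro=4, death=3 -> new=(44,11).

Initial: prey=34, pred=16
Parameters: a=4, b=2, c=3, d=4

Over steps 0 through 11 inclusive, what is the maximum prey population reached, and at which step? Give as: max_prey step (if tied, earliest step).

Answer: 37 1

Derivation:
Step 1: prey: 34+13-10=37; pred: 16+16-6=26
Step 2: prey: 37+14-19=32; pred: 26+28-10=44
Step 3: prey: 32+12-28=16; pred: 44+42-17=69
Step 4: prey: 16+6-22=0; pred: 69+33-27=75
Step 5: prey: 0+0-0=0; pred: 75+0-30=45
Step 6: prey: 0+0-0=0; pred: 45+0-18=27
Step 7: prey: 0+0-0=0; pred: 27+0-10=17
Step 8: prey: 0+0-0=0; pred: 17+0-6=11
Step 9: prey: 0+0-0=0; pred: 11+0-4=7
Step 10: prey: 0+0-0=0; pred: 7+0-2=5
Step 11: prey: 0+0-0=0; pred: 5+0-2=3
Max prey = 37 at step 1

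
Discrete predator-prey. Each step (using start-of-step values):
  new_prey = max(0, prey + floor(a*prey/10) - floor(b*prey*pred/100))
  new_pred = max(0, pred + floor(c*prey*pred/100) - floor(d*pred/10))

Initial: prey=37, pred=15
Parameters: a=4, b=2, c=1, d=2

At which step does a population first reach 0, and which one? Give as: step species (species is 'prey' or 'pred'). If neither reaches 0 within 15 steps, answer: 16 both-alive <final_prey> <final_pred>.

Step 1: prey: 37+14-11=40; pred: 15+5-3=17
Step 2: prey: 40+16-13=43; pred: 17+6-3=20
Step 3: prey: 43+17-17=43; pred: 20+8-4=24
Step 4: prey: 43+17-20=40; pred: 24+10-4=30
Step 5: prey: 40+16-24=32; pred: 30+12-6=36
Step 6: prey: 32+12-23=21; pred: 36+11-7=40
Step 7: prey: 21+8-16=13; pred: 40+8-8=40
Step 8: prey: 13+5-10=8; pred: 40+5-8=37
Step 9: prey: 8+3-5=6; pred: 37+2-7=32
Step 10: prey: 6+2-3=5; pred: 32+1-6=27
Step 11: prey: 5+2-2=5; pred: 27+1-5=23
Step 12: prey: 5+2-2=5; pred: 23+1-4=20
Step 13: prey: 5+2-2=5; pred: 20+1-4=17
Step 14: prey: 5+2-1=6; pred: 17+0-3=14
Step 15: prey: 6+2-1=7; pred: 14+0-2=12
No extinction within 15 steps

Answer: 16 both-alive 7 12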